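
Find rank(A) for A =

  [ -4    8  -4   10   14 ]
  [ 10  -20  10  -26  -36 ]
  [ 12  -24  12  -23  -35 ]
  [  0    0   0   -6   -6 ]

R1 → -1/4·R1
  [  1   -2   1  -5/2  -7/2 ]
  [ 10  -20  10   -26   -36 ]
  [ 12  -24  12   -23   -35 ]
  [  0    0   0    -6    -6 ]
R2 → R2 − 10·R1
  [  1   -2   1  -5/2  -7/2 ]
  [  0    0   0    -1    -1 ]
  [ 12  -24  12   -23   -35 ]
  [  0    0   0    -6    -6 ]
R3 → R3 − 12·R1
  [ 1  -2  1  -5/2  -7/2 ]
  [ 0   0  0    -1    -1 ]
  [ 0   0  0     7     7 ]
  [ 0   0  0    -6    -6 ]
R2 → -1·R2
  [ 1  -2  1  -5/2  -7/2 ]
  [ 0   0  0     1     1 ]
  [ 0   0  0     7     7 ]
  [ 0   0  0    -6    -6 ]
R3 → R3 − 7·R2
  [ 1  -2  1  -5/2  -7/2 ]
  [ 0   0  0     1     1 ]
  [ 0   0  0     0     0 ]
  [ 0   0  0    -6    -6 ]
R4 → R4 + 6·R2
  [ 1  -2  1  -5/2  -7/2 ]
  [ 0   0  0     1     1 ]
  [ 0   0  0     0     0 ]
  [ 0   0  0     0     0 ]
R1 → R1 + 5/2·R2
  [ 1  -2  1  0  -1 ]
  [ 0   0  0  1   1 ]
  [ 0   0  0  0   0 ]
  [ 0   0  0  0   0 ]
The reduced form has 2 nonzero rows.

rank = 2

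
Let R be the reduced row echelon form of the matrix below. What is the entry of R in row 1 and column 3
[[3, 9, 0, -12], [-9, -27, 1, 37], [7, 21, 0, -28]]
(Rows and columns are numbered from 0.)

1

r1 -> 1/3·r1
  [  1    3  0   -4 ]
  [ -9  -27  1   37 ]
  [  7   21  0  -28 ]
r2 -> r2 + 9·r1
  [ 1   3  0   -4 ]
  [ 0   0  1    1 ]
  [ 7  21  0  -28 ]
r3 -> r3 − 7·r1
  [ 1  3  0  -4 ]
  [ 0  0  1   1 ]
  [ 0  0  0   0 ]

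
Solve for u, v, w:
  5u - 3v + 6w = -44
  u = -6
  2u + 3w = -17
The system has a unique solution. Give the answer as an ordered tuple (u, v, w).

Form the augmented matrix and row-reduce:
  [ 5  -3  6  |  -44 ]
  [ 1   0  0  |   -6 ]
  [ 2   0  3  |  -17 ]
ρ1 := 1/5·ρ1
  [ 1  -3/5  6/5  |  -44/5 ]
  [ 1     0    0  |     -6 ]
  [ 2     0    3  |    -17 ]
ρ2 := ρ2 − ρ1
  [ 1  -3/5   6/5  |  -44/5 ]
  [ 0   3/5  -6/5  |   14/5 ]
  [ 2     0     3  |    -17 ]
ρ3 := ρ3 − 2·ρ1
  [ 1  -3/5   6/5  |  -44/5 ]
  [ 0   3/5  -6/5  |   14/5 ]
  [ 0   6/5   3/5  |    3/5 ]
ρ2 := 5/3·ρ2
  [ 1  -3/5  6/5  |  -44/5 ]
  [ 0     1   -2  |   14/3 ]
  [ 0   6/5  3/5  |    3/5 ]
ρ3 := ρ3 − 6/5·ρ2
  [ 1  -3/5  6/5  |  -44/5 ]
  [ 0     1   -2  |   14/3 ]
  [ 0     0    3  |     -5 ]
ρ3 := 1/3·ρ3
  [ 1  -3/5  6/5  |  -44/5 ]
  [ 0     1   -2  |   14/3 ]
  [ 0     0    1  |   -5/3 ]
ρ2 := ρ2 + 2·ρ3
  [ 1  -3/5  6/5  |  -44/5 ]
  [ 0     1    0  |    4/3 ]
  [ 0     0    1  |   -5/3 ]
ρ1 := ρ1 − 6/5·ρ3
  [ 1  -3/5  0  |  -34/5 ]
  [ 0     1  0  |    4/3 ]
  [ 0     0  1  |   -5/3 ]
ρ1 := ρ1 + 3/5·ρ2
  [ 1  0  0  |    -6 ]
  [ 0  1  0  |   4/3 ]
  [ 0  0  1  |  -5/3 ]
Reading off the last column: u = -6, v = 4/3, w = -5/3.

(-6, 4/3, -5/3)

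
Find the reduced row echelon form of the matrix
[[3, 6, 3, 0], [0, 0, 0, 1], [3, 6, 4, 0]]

[[1, 2, 0, 0], [0, 0, 1, 0], [0, 0, 0, 1]]

Multiply R1 by 1/3.
  [ 1  2  1  0 ]
  [ 0  0  0  1 ]
  [ 3  6  4  0 ]
Subtract 3 times R1 from R3.
  [ 1  2  1  0 ]
  [ 0  0  0  1 ]
  [ 0  0  1  0 ]
Swap R2 and R3.
  [ 1  2  1  0 ]
  [ 0  0  1  0 ]
  [ 0  0  0  1 ]
Subtract R2 from R1.
  [ 1  2  0  0 ]
  [ 0  0  1  0 ]
  [ 0  0  0  1 ]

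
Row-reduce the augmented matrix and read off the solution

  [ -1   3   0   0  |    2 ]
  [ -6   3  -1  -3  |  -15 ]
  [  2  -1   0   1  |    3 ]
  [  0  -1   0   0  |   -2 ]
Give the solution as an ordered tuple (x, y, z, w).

(4, 2, 6, -3)

Multiply R1 by -1.
Add 6 times R1 to R2.
Subtract 2 times R1 from R3.
Multiply R2 by -1/15.
Subtract 5 times R2 from R3.
Add R2 to R4.
Multiply R3 by -3.
Subtract 1/15 times R3 from R4.
Multiply R4 by 5.
Subtract 1/5 times R4 from R2.
Subtract 1/15 times R3 from R2.
Add 3 times R2 to R1.
Reading off the last column: x = 4, y = 2, z = 6, w = -3.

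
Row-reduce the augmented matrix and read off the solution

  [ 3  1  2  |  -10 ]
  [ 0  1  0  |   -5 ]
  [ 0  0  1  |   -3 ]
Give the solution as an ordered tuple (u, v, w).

R1 ← 1/3·R1
  [ 1  1/3  2/3  |  -10/3 ]
  [ 0    1    0  |     -5 ]
  [ 0    0    1  |     -3 ]
R1 ← R1 − 2/3·R3
  [ 1  1/3  0  |  -4/3 ]
  [ 0    1  0  |    -5 ]
  [ 0    0  1  |    -3 ]
R1 ← R1 − 1/3·R2
  [ 1  0  0  |  1/3 ]
  [ 0  1  0  |   -5 ]
  [ 0  0  1  |   -3 ]
Reading off the last column: u = 1/3, v = -5, w = -3.

(1/3, -5, -3)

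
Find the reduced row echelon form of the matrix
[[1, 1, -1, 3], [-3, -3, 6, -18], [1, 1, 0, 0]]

[[1, 1, 0, 0], [0, 0, 1, -3], [0, 0, 0, 0]]

Add 3 times ρ1 to ρ2.
  [ 1  1  -1   3 ]
  [ 0  0   3  -9 ]
  [ 1  1   0   0 ]
Subtract ρ1 from ρ3.
  [ 1  1  -1   3 ]
  [ 0  0   3  -9 ]
  [ 0  0   1  -3 ]
Multiply ρ2 by 1/3.
  [ 1  1  -1   3 ]
  [ 0  0   1  -3 ]
  [ 0  0   1  -3 ]
Subtract ρ2 from ρ3.
  [ 1  1  -1   3 ]
  [ 0  0   1  -3 ]
  [ 0  0   0   0 ]
Add ρ2 to ρ1.
  [ 1  1  0   0 ]
  [ 0  0  1  -3 ]
  [ 0  0  0   0 ]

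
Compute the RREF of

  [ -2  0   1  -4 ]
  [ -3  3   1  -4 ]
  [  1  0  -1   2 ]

R1 -> -1/2·R1
  [  1  0  -1/2   2 ]
  [ -3  3     1  -4 ]
  [  1  0    -1   2 ]
R2 -> R2 + 3·R1
  [ 1  0  -1/2  2 ]
  [ 0  3  -1/2  2 ]
  [ 1  0    -1  2 ]
R3 -> R3 − R1
  [ 1  0  -1/2  2 ]
  [ 0  3  -1/2  2 ]
  [ 0  0  -1/2  0 ]
R2 -> 1/3·R2
  [ 1  0  -1/2    2 ]
  [ 0  1  -1/6  2/3 ]
  [ 0  0  -1/2    0 ]
R3 -> -2·R3
  [ 1  0  -1/2    2 ]
  [ 0  1  -1/6  2/3 ]
  [ 0  0     1    0 ]
R2 -> R2 + 1/6·R3
  [ 1  0  -1/2    2 ]
  [ 0  1     0  2/3 ]
  [ 0  0     1    0 ]
R1 -> R1 + 1/2·R3
  [ 1  0  0    2 ]
  [ 0  1  0  2/3 ]
  [ 0  0  1    0 ]

[[1, 0, 0, 2], [0, 1, 0, 2/3], [0, 0, 1, 0]]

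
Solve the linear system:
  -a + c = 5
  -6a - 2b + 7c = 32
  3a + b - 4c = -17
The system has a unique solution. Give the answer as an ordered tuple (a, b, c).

(-3, 0, 2)

Form the augmented matrix and row-reduce:
  [ -1   0   1  |    5 ]
  [ -6  -2   7  |   32 ]
  [  3   1  -4  |  -17 ]
r1 -> -1·r1
r2 -> r2 + 6·r1
r3 -> r3 − 3·r1
r2 -> -1/2·r2
r3 -> r3 − r2
r3 -> -2·r3
r2 -> r2 + 1/2·r3
r1 -> r1 + r3
Reading off the last column: a = -3, b = 0, c = 2.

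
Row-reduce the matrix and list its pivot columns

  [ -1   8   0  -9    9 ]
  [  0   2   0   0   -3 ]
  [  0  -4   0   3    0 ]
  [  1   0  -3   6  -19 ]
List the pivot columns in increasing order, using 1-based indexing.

1, 2, 3, 4

R1 -> -1·R1
  [ 1  -8   0  9   -9 ]
  [ 0   2   0  0   -3 ]
  [ 0  -4   0  3    0 ]
  [ 1   0  -3  6  -19 ]
R4 -> R4 − R1
  [ 1  -8   0   9   -9 ]
  [ 0   2   0   0   -3 ]
  [ 0  -4   0   3    0 ]
  [ 0   8  -3  -3  -10 ]
R2 -> 1/2·R2
  [ 1  -8   0   9    -9 ]
  [ 0   1   0   0  -3/2 ]
  [ 0  -4   0   3     0 ]
  [ 0   8  -3  -3   -10 ]
R3 -> R3 + 4·R2
  [ 1  -8   0   9    -9 ]
  [ 0   1   0   0  -3/2 ]
  [ 0   0   0   3    -6 ]
  [ 0   8  -3  -3   -10 ]
R4 -> R4 − 8·R2
  [ 1  -8   0   9    -9 ]
  [ 0   1   0   0  -3/2 ]
  [ 0   0   0   3    -6 ]
  [ 0   0  -3  -3     2 ]
R3 ↔ R4
  [ 1  -8   0   9    -9 ]
  [ 0   1   0   0  -3/2 ]
  [ 0   0  -3  -3     2 ]
  [ 0   0   0   3    -6 ]
R3 -> -1/3·R3
  [ 1  -8  0  9    -9 ]
  [ 0   1  0  0  -3/2 ]
  [ 0   0  1  1  -2/3 ]
  [ 0   0  0  3    -6 ]
R4 -> 1/3·R4
  [ 1  -8  0  9    -9 ]
  [ 0   1  0  0  -3/2 ]
  [ 0   0  1  1  -2/3 ]
  [ 0   0  0  1    -2 ]
R3 -> R3 − R4
  [ 1  -8  0  9    -9 ]
  [ 0   1  0  0  -3/2 ]
  [ 0   0  1  0   4/3 ]
  [ 0   0  0  1    -2 ]
R1 -> R1 − 9·R4
  [ 1  -8  0  0     9 ]
  [ 0   1  0  0  -3/2 ]
  [ 0   0  1  0   4/3 ]
  [ 0   0  0  1    -2 ]
R1 -> R1 + 8·R2
  [ 1  0  0  0    -3 ]
  [ 0  1  0  0  -3/2 ]
  [ 0  0  1  0   4/3 ]
  [ 0  0  0  1    -2 ]
Pivot columns are the columns containing a leading 1.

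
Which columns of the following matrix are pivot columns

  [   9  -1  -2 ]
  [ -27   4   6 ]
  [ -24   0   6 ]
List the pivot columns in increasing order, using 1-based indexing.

1, 2, 3

r1 → 1/9·r1
r2 → r2 + 27·r1
r3 → r3 + 24·r1
r3 → r3 + 8/3·r2
r3 → 3/2·r3
r1 → r1 + 2/9·r3
r1 → r1 + 1/9·r2
Pivot columns are the columns containing a leading 1.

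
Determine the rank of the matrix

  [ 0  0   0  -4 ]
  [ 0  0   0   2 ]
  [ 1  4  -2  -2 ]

r1 ↔ r3
  [ 1  4  -2  -2 ]
  [ 0  0   0   2 ]
  [ 0  0   0  -4 ]
r2 -> 1/2·r2
  [ 1  4  -2  -2 ]
  [ 0  0   0   1 ]
  [ 0  0   0  -4 ]
r3 -> r3 + 4·r2
  [ 1  4  -2  -2 ]
  [ 0  0   0   1 ]
  [ 0  0   0   0 ]
r1 -> r1 + 2·r2
  [ 1  4  -2  0 ]
  [ 0  0   0  1 ]
  [ 0  0   0  0 ]
The reduced form has 2 nonzero rows.

rank = 2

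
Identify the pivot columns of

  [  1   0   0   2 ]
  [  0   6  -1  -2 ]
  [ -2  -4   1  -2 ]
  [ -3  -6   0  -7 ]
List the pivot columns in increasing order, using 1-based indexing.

1, 2, 3, 4

Add 2 times r1 to r3.
  [  1   0   0   2 ]
  [  0   6  -1  -2 ]
  [  0  -4   1   2 ]
  [ -3  -6   0  -7 ]
Add 3 times r1 to r4.
  [ 1   0   0   2 ]
  [ 0   6  -1  -2 ]
  [ 0  -4   1   2 ]
  [ 0  -6   0  -1 ]
Multiply r2 by 1/6.
  [ 1   0     0     2 ]
  [ 0   1  -1/6  -1/3 ]
  [ 0  -4     1     2 ]
  [ 0  -6     0    -1 ]
Add 4 times r2 to r3.
  [ 1   0     0     2 ]
  [ 0   1  -1/6  -1/3 ]
  [ 0   0   1/3   2/3 ]
  [ 0  -6     0    -1 ]
Add 6 times r2 to r4.
  [ 1  0     0     2 ]
  [ 0  1  -1/6  -1/3 ]
  [ 0  0   1/3   2/3 ]
  [ 0  0    -1    -3 ]
Multiply r3 by 3.
  [ 1  0     0     2 ]
  [ 0  1  -1/6  -1/3 ]
  [ 0  0     1     2 ]
  [ 0  0    -1    -3 ]
Add r3 to r4.
  [ 1  0     0     2 ]
  [ 0  1  -1/6  -1/3 ]
  [ 0  0     1     2 ]
  [ 0  0     0    -1 ]
Multiply r4 by -1.
  [ 1  0     0     2 ]
  [ 0  1  -1/6  -1/3 ]
  [ 0  0     1     2 ]
  [ 0  0     0     1 ]
Subtract 2 times r4 from r3.
  [ 1  0     0     2 ]
  [ 0  1  -1/6  -1/3 ]
  [ 0  0     1     0 ]
  [ 0  0     0     1 ]
Add 1/3 times r4 to r2.
  [ 1  0     0  2 ]
  [ 0  1  -1/6  0 ]
  [ 0  0     1  0 ]
  [ 0  0     0  1 ]
Subtract 2 times r4 from r1.
  [ 1  0     0  0 ]
  [ 0  1  -1/6  0 ]
  [ 0  0     1  0 ]
  [ 0  0     0  1 ]
Add 1/6 times r3 to r2.
  [ 1  0  0  0 ]
  [ 0  1  0  0 ]
  [ 0  0  1  0 ]
  [ 0  0  0  1 ]
Pivot columns are the columns containing a leading 1.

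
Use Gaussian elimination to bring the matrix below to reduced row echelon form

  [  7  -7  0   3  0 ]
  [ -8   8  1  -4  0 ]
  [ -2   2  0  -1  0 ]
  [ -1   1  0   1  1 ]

ρ1 -> 1/7·ρ1
  [  1  -1  0  3/7  0 ]
  [ -8   8  1   -4  0 ]
  [ -2   2  0   -1  0 ]
  [ -1   1  0    1  1 ]
ρ2 -> ρ2 + 8·ρ1
  [  1  -1  0   3/7  0 ]
  [  0   0  1  -4/7  0 ]
  [ -2   2  0    -1  0 ]
  [ -1   1  0     1  1 ]
ρ3 -> ρ3 + 2·ρ1
  [  1  -1  0   3/7  0 ]
  [  0   0  1  -4/7  0 ]
  [  0   0  0  -1/7  0 ]
  [ -1   1  0     1  1 ]
ρ4 -> ρ4 + ρ1
  [ 1  -1  0   3/7  0 ]
  [ 0   0  1  -4/7  0 ]
  [ 0   0  0  -1/7  0 ]
  [ 0   0  0  10/7  1 ]
ρ3 -> -7·ρ3
  [ 1  -1  0   3/7  0 ]
  [ 0   0  1  -4/7  0 ]
  [ 0   0  0     1  0 ]
  [ 0   0  0  10/7  1 ]
ρ4 -> ρ4 − 10/7·ρ3
  [ 1  -1  0   3/7  0 ]
  [ 0   0  1  -4/7  0 ]
  [ 0   0  0     1  0 ]
  [ 0   0  0     0  1 ]
ρ2 -> ρ2 + 4/7·ρ3
  [ 1  -1  0  3/7  0 ]
  [ 0   0  1    0  0 ]
  [ 0   0  0    1  0 ]
  [ 0   0  0    0  1 ]
ρ1 -> ρ1 − 3/7·ρ3
  [ 1  -1  0  0  0 ]
  [ 0   0  1  0  0 ]
  [ 0   0  0  1  0 ]
  [ 0   0  0  0  1 ]

[[1, -1, 0, 0, 0], [0, 0, 1, 0, 0], [0, 0, 0, 1, 0], [0, 0, 0, 0, 1]]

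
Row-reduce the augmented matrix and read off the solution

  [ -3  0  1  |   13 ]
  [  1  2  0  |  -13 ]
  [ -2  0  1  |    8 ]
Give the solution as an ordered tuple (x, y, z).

(-5, -4, -2)

ρ1 -> -1/3·ρ1
ρ2 -> ρ2 − ρ1
ρ3 -> ρ3 + 2·ρ1
ρ2 -> 1/2·ρ2
ρ3 -> 3·ρ3
ρ2 -> ρ2 − 1/6·ρ3
ρ1 -> ρ1 + 1/3·ρ3
Reading off the last column: x = -5, y = -4, z = -2.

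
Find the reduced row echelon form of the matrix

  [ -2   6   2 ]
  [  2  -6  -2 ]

[[1, -3, -1], [0, 0, 0]]

ρ1 ← -1/2·ρ1
ρ2 ← ρ2 − 2·ρ1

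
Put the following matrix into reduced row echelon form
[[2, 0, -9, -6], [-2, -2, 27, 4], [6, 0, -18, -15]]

r1 -> 1/2·r1
  [  1   0  -9/2   -3 ]
  [ -2  -2    27    4 ]
  [  6   0   -18  -15 ]
r2 -> r2 + 2·r1
  [ 1   0  -9/2   -3 ]
  [ 0  -2    18   -2 ]
  [ 6   0   -18  -15 ]
r3 -> r3 − 6·r1
  [ 1   0  -9/2  -3 ]
  [ 0  -2    18  -2 ]
  [ 0   0     9   3 ]
r2 -> -1/2·r2
  [ 1  0  -9/2  -3 ]
  [ 0  1    -9   1 ]
  [ 0  0     9   3 ]
r3 -> 1/9·r3
  [ 1  0  -9/2   -3 ]
  [ 0  1    -9    1 ]
  [ 0  0     1  1/3 ]
r2 -> r2 + 9·r3
  [ 1  0  -9/2   -3 ]
  [ 0  1     0    4 ]
  [ 0  0     1  1/3 ]
r1 -> r1 + 9/2·r3
  [ 1  0  0  -3/2 ]
  [ 0  1  0     4 ]
  [ 0  0  1   1/3 ]

[[1, 0, 0, -3/2], [0, 1, 0, 4], [0, 0, 1, 1/3]]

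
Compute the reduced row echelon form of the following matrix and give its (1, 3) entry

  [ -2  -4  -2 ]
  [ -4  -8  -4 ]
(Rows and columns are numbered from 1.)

1

R1 ← -1/2·R1
  [  1   2   1 ]
  [ -4  -8  -4 ]
R2 ← R2 + 4·R1
  [ 1  2  1 ]
  [ 0  0  0 ]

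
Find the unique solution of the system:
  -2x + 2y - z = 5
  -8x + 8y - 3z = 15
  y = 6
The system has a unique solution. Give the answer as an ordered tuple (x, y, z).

(6, 6, -5)

Form the augmented matrix and row-reduce:
  [ -2  2  -1  |   5 ]
  [ -8  8  -3  |  15 ]
  [  0  1   0  |   6 ]
R1 -> -1/2·R1
  [  1  -1  1/2  |  -5/2 ]
  [ -8   8   -3  |    15 ]
  [  0   1    0  |     6 ]
R2 -> R2 + 8·R1
  [ 1  -1  1/2  |  -5/2 ]
  [ 0   0    1  |    -5 ]
  [ 0   1    0  |     6 ]
R2 ↔ R3
  [ 1  -1  1/2  |  -5/2 ]
  [ 0   1    0  |     6 ]
  [ 0   0    1  |    -5 ]
R1 -> R1 − 1/2·R3
  [ 1  -1  0  |   0 ]
  [ 0   1  0  |   6 ]
  [ 0   0  1  |  -5 ]
R1 -> R1 + R2
  [ 1  0  0  |   6 ]
  [ 0  1  0  |   6 ]
  [ 0  0  1  |  -5 ]
Reading off the last column: x = 6, y = 6, z = -5.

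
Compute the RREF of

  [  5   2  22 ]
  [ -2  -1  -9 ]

ρ1 -> 1/5·ρ1
  [  1  2/5  22/5 ]
  [ -2   -1    -9 ]
ρ2 -> ρ2 + 2·ρ1
  [ 1   2/5  22/5 ]
  [ 0  -1/5  -1/5 ]
ρ2 -> -5·ρ2
  [ 1  2/5  22/5 ]
  [ 0    1     1 ]
ρ1 -> ρ1 − 2/5·ρ2
  [ 1  0  4 ]
  [ 0  1  1 ]

[[1, 0, 4], [0, 1, 1]]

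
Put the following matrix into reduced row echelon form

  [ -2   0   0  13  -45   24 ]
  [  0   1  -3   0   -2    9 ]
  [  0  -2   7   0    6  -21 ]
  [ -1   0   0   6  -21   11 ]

Multiply ρ1 by -1/2.
  [  1   0   0  -13/2  45/2  -12 ]
  [  0   1  -3      0    -2    9 ]
  [  0  -2   7      0     6  -21 ]
  [ -1   0   0      6   -21   11 ]
Add ρ1 to ρ4.
  [ 1   0   0  -13/2  45/2  -12 ]
  [ 0   1  -3      0    -2    9 ]
  [ 0  -2   7      0     6  -21 ]
  [ 0   0   0   -1/2   3/2   -1 ]
Add 2 times ρ2 to ρ3.
  [ 1  0   0  -13/2  45/2  -12 ]
  [ 0  1  -3      0    -2    9 ]
  [ 0  0   1      0     2   -3 ]
  [ 0  0   0   -1/2   3/2   -1 ]
Multiply ρ4 by -2.
  [ 1  0   0  -13/2  45/2  -12 ]
  [ 0  1  -3      0    -2    9 ]
  [ 0  0   1      0     2   -3 ]
  [ 0  0   0      1    -3    2 ]
Add 13/2 times ρ4 to ρ1.
  [ 1  0   0  0   3   1 ]
  [ 0  1  -3  0  -2   9 ]
  [ 0  0   1  0   2  -3 ]
  [ 0  0   0  1  -3   2 ]
Add 3 times ρ3 to ρ2.
  [ 1  0  0  0   3   1 ]
  [ 0  1  0  0   4   0 ]
  [ 0  0  1  0   2  -3 ]
  [ 0  0  0  1  -3   2 ]

[[1, 0, 0, 0, 3, 1], [0, 1, 0, 0, 4, 0], [0, 0, 1, 0, 2, -3], [0, 0, 0, 1, -3, 2]]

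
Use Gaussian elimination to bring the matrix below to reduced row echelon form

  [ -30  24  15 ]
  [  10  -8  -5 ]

[[1, -4/5, -1/2], [0, 0, 0]]

ρ1 → -1/30·ρ1
  [  1  -4/5  -1/2 ]
  [ 10    -8    -5 ]
ρ2 → ρ2 − 10·ρ1
  [ 1  -4/5  -1/2 ]
  [ 0     0     0 ]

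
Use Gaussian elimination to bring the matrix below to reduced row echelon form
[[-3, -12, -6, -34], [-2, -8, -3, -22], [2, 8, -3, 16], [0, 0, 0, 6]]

[[1, 4, 0, 0], [0, 0, 1, 0], [0, 0, 0, 1], [0, 0, 0, 0]]

ρ1 := -1/3·ρ1
  [  1   4   2  34/3 ]
  [ -2  -8  -3   -22 ]
  [  2   8  -3    16 ]
  [  0   0   0     6 ]
ρ2 := ρ2 + 2·ρ1
  [ 1  4   2  34/3 ]
  [ 0  0   1   2/3 ]
  [ 2  8  -3    16 ]
  [ 0  0   0     6 ]
ρ3 := ρ3 − 2·ρ1
  [ 1  4   2   34/3 ]
  [ 0  0   1    2/3 ]
  [ 0  0  -7  -20/3 ]
  [ 0  0   0      6 ]
ρ3 := ρ3 + 7·ρ2
  [ 1  4  2  34/3 ]
  [ 0  0  1   2/3 ]
  [ 0  0  0    -2 ]
  [ 0  0  0     6 ]
ρ3 := -1/2·ρ3
  [ 1  4  2  34/3 ]
  [ 0  0  1   2/3 ]
  [ 0  0  0     1 ]
  [ 0  0  0     6 ]
ρ4 := ρ4 − 6·ρ3
  [ 1  4  2  34/3 ]
  [ 0  0  1   2/3 ]
  [ 0  0  0     1 ]
  [ 0  0  0     0 ]
ρ2 := ρ2 − 2/3·ρ3
  [ 1  4  2  34/3 ]
  [ 0  0  1     0 ]
  [ 0  0  0     1 ]
  [ 0  0  0     0 ]
ρ1 := ρ1 − 34/3·ρ3
  [ 1  4  2  0 ]
  [ 0  0  1  0 ]
  [ 0  0  0  1 ]
  [ 0  0  0  0 ]
ρ1 := ρ1 − 2·ρ2
  [ 1  4  0  0 ]
  [ 0  0  1  0 ]
  [ 0  0  0  1 ]
  [ 0  0  0  0 ]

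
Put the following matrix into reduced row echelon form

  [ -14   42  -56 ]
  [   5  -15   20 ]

[[1, -3, 4], [0, 0, 0]]

ρ1 -> -1/14·ρ1
  [ 1   -3   4 ]
  [ 5  -15  20 ]
ρ2 -> ρ2 − 5·ρ1
  [ 1  -3  4 ]
  [ 0   0  0 ]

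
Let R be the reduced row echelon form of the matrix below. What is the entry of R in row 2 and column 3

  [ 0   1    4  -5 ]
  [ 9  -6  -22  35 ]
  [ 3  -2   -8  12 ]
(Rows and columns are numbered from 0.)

Swap R1 and R2.
  [ 9  -6  -22  35 ]
  [ 0   1    4  -5 ]
  [ 3  -2   -8  12 ]
Multiply R1 by 1/9.
  [ 1  -2/3  -22/9  35/9 ]
  [ 0     1      4    -5 ]
  [ 3    -2     -8    12 ]
Subtract 3 times R1 from R3.
  [ 1  -2/3  -22/9  35/9 ]
  [ 0     1      4    -5 ]
  [ 0     0   -2/3   1/3 ]
Multiply R3 by -3/2.
  [ 1  -2/3  -22/9  35/9 ]
  [ 0     1      4    -5 ]
  [ 0     0      1  -1/2 ]
Subtract 4 times R3 from R2.
  [ 1  -2/3  -22/9  35/9 ]
  [ 0     1      0    -3 ]
  [ 0     0      1  -1/2 ]
Add 22/9 times R3 to R1.
  [ 1  -2/3  0   8/3 ]
  [ 0     1  0    -3 ]
  [ 0     0  1  -1/2 ]
Add 2/3 times R2 to R1.
  [ 1  0  0   2/3 ]
  [ 0  1  0    -3 ]
  [ 0  0  1  -1/2 ]

-1/2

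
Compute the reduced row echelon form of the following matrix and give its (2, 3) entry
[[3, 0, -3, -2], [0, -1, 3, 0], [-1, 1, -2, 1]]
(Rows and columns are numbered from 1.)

-3

R1 := 1/3·R1
  [  1   0  -1  -2/3 ]
  [  0  -1   3     0 ]
  [ -1   1  -2     1 ]
R3 := R3 + R1
  [ 1   0  -1  -2/3 ]
  [ 0  -1   3     0 ]
  [ 0   1  -3   1/3 ]
R2 := -1·R2
  [ 1  0  -1  -2/3 ]
  [ 0  1  -3     0 ]
  [ 0  1  -3   1/3 ]
R3 := R3 − R2
  [ 1  0  -1  -2/3 ]
  [ 0  1  -3     0 ]
  [ 0  0   0   1/3 ]
R3 := 3·R3
  [ 1  0  -1  -2/3 ]
  [ 0  1  -3     0 ]
  [ 0  0   0     1 ]
R1 := R1 + 2/3·R3
  [ 1  0  -1  0 ]
  [ 0  1  -3  0 ]
  [ 0  0   0  1 ]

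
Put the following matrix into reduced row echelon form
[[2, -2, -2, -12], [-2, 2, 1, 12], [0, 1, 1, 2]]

[[1, 0, 0, -4], [0, 1, 0, 2], [0, 0, 1, 0]]

r1 := 1/2·r1
  [  1  -1  -1  -6 ]
  [ -2   2   1  12 ]
  [  0   1   1   2 ]
r2 := r2 + 2·r1
  [ 1  -1  -1  -6 ]
  [ 0   0  -1   0 ]
  [ 0   1   1   2 ]
r2 <=> r3
  [ 1  -1  -1  -6 ]
  [ 0   1   1   2 ]
  [ 0   0  -1   0 ]
r3 := -1·r3
  [ 1  -1  -1  -6 ]
  [ 0   1   1   2 ]
  [ 0   0   1   0 ]
r2 := r2 − r3
  [ 1  -1  -1  -6 ]
  [ 0   1   0   2 ]
  [ 0   0   1   0 ]
r1 := r1 + r3
  [ 1  -1  0  -6 ]
  [ 0   1  0   2 ]
  [ 0   0  1   0 ]
r1 := r1 + r2
  [ 1  0  0  -4 ]
  [ 0  1  0   2 ]
  [ 0  0  1   0 ]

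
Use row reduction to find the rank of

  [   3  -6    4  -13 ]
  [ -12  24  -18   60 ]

rank = 2

R1 ← 1/3·R1
  [   1  -2  4/3  -13/3 ]
  [ -12  24  -18     60 ]
R2 ← R2 + 12·R1
  [ 1  -2  4/3  -13/3 ]
  [ 0   0   -2      8 ]
R2 ← -1/2·R2
  [ 1  -2  4/3  -13/3 ]
  [ 0   0    1     -4 ]
R1 ← R1 − 4/3·R2
  [ 1  -2  0   1 ]
  [ 0   0  1  -4 ]
The reduced form has 2 nonzero rows.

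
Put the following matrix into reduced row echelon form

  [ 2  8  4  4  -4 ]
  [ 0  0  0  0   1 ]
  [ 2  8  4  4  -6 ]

[[1, 4, 2, 2, 0], [0, 0, 0, 0, 1], [0, 0, 0, 0, 0]]

Multiply ρ1 by 1/2.
  [ 1  4  2  2  -2 ]
  [ 0  0  0  0   1 ]
  [ 2  8  4  4  -6 ]
Subtract 2 times ρ1 from ρ3.
  [ 1  4  2  2  -2 ]
  [ 0  0  0  0   1 ]
  [ 0  0  0  0  -2 ]
Add 2 times ρ2 to ρ3.
  [ 1  4  2  2  -2 ]
  [ 0  0  0  0   1 ]
  [ 0  0  0  0   0 ]
Add 2 times ρ2 to ρ1.
  [ 1  4  2  2  0 ]
  [ 0  0  0  0  1 ]
  [ 0  0  0  0  0 ]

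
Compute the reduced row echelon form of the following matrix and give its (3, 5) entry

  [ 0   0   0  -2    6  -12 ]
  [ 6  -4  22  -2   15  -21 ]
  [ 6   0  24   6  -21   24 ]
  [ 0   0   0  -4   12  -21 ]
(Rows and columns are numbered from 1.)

-3

r1 <=> r2
  [ 6  -4  22  -2   15  -21 ]
  [ 0   0   0  -2    6  -12 ]
  [ 6   0  24   6  -21   24 ]
  [ 0   0   0  -4   12  -21 ]
r1 ← 1/6·r1
  [ 1  -2/3  11/3  -1/3  5/2  -7/2 ]
  [ 0     0     0    -2    6   -12 ]
  [ 6     0    24     6  -21    24 ]
  [ 0     0     0    -4   12   -21 ]
r3 ← r3 − 6·r1
  [ 1  -2/3  11/3  -1/3  5/2  -7/2 ]
  [ 0     0     0    -2    6   -12 ]
  [ 0     4     2     8  -36    45 ]
  [ 0     0     0    -4   12   -21 ]
r2 <=> r3
  [ 1  -2/3  11/3  -1/3  5/2  -7/2 ]
  [ 0     4     2     8  -36    45 ]
  [ 0     0     0    -2    6   -12 ]
  [ 0     0     0    -4   12   -21 ]
r2 ← 1/4·r2
  [ 1  -2/3  11/3  -1/3  5/2  -7/2 ]
  [ 0     1   1/2     2   -9  45/4 ]
  [ 0     0     0    -2    6   -12 ]
  [ 0     0     0    -4   12   -21 ]
r3 ← -1/2·r3
  [ 1  -2/3  11/3  -1/3  5/2  -7/2 ]
  [ 0     1   1/2     2   -9  45/4 ]
  [ 0     0     0     1   -3     6 ]
  [ 0     0     0    -4   12   -21 ]
r4 ← r4 + 4·r3
  [ 1  -2/3  11/3  -1/3  5/2  -7/2 ]
  [ 0     1   1/2     2   -9  45/4 ]
  [ 0     0     0     1   -3     6 ]
  [ 0     0     0     0    0     3 ]
r4 ← 1/3·r4
  [ 1  -2/3  11/3  -1/3  5/2  -7/2 ]
  [ 0     1   1/2     2   -9  45/4 ]
  [ 0     0     0     1   -3     6 ]
  [ 0     0     0     0    0     1 ]
r3 ← r3 − 6·r4
  [ 1  -2/3  11/3  -1/3  5/2  -7/2 ]
  [ 0     1   1/2     2   -9  45/4 ]
  [ 0     0     0     1   -3     0 ]
  [ 0     0     0     0    0     1 ]
r2 ← r2 − 45/4·r4
  [ 1  -2/3  11/3  -1/3  5/2  -7/2 ]
  [ 0     1   1/2     2   -9     0 ]
  [ 0     0     0     1   -3     0 ]
  [ 0     0     0     0    0     1 ]
r1 ← r1 + 7/2·r4
  [ 1  -2/3  11/3  -1/3  5/2  0 ]
  [ 0     1   1/2     2   -9  0 ]
  [ 0     0     0     1   -3  0 ]
  [ 0     0     0     0    0  1 ]
r2 ← r2 − 2·r3
  [ 1  -2/3  11/3  -1/3  5/2  0 ]
  [ 0     1   1/2     0   -3  0 ]
  [ 0     0     0     1   -3  0 ]
  [ 0     0     0     0    0  1 ]
r1 ← r1 + 1/3·r3
  [ 1  -2/3  11/3  0  3/2  0 ]
  [ 0     1   1/2  0   -3  0 ]
  [ 0     0     0  1   -3  0 ]
  [ 0     0     0  0    0  1 ]
r1 ← r1 + 2/3·r2
  [ 1  0    4  0  -1/2  0 ]
  [ 0  1  1/2  0    -3  0 ]
  [ 0  0    0  1    -3  0 ]
  [ 0  0    0  0     0  1 ]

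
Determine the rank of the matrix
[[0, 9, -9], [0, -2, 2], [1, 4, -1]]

rank = 2

ρ1 <-> ρ3
  [ 1   4  -1 ]
  [ 0  -2   2 ]
  [ 0   9  -9 ]
ρ2 -> -1/2·ρ2
  [ 1  4  -1 ]
  [ 0  1  -1 ]
  [ 0  9  -9 ]
ρ3 -> ρ3 − 9·ρ2
  [ 1  4  -1 ]
  [ 0  1  -1 ]
  [ 0  0   0 ]
ρ1 -> ρ1 − 4·ρ2
  [ 1  0   3 ]
  [ 0  1  -1 ]
  [ 0  0   0 ]
The reduced form has 2 nonzero rows.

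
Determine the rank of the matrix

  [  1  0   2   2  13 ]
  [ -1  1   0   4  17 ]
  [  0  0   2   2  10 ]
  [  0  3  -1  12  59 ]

Add R1 to R2.
  [ 1  0   2   2  13 ]
  [ 0  1   2   6  30 ]
  [ 0  0   2   2  10 ]
  [ 0  3  -1  12  59 ]
Subtract 3 times R2 from R4.
  [ 1  0   2   2   13 ]
  [ 0  1   2   6   30 ]
  [ 0  0   2   2   10 ]
  [ 0  0  -7  -6  -31 ]
Multiply R3 by 1/2.
  [ 1  0   2   2   13 ]
  [ 0  1   2   6   30 ]
  [ 0  0   1   1    5 ]
  [ 0  0  -7  -6  -31 ]
Add 7 times R3 to R4.
  [ 1  0  2  2  13 ]
  [ 0  1  2  6  30 ]
  [ 0  0  1  1   5 ]
  [ 0  0  0  1   4 ]
Subtract R4 from R3.
  [ 1  0  2  2  13 ]
  [ 0  1  2  6  30 ]
  [ 0  0  1  0   1 ]
  [ 0  0  0  1   4 ]
Subtract 6 times R4 from R2.
  [ 1  0  2  2  13 ]
  [ 0  1  2  0   6 ]
  [ 0  0  1  0   1 ]
  [ 0  0  0  1   4 ]
Subtract 2 times R4 from R1.
  [ 1  0  2  0  5 ]
  [ 0  1  2  0  6 ]
  [ 0  0  1  0  1 ]
  [ 0  0  0  1  4 ]
Subtract 2 times R3 from R2.
  [ 1  0  2  0  5 ]
  [ 0  1  0  0  4 ]
  [ 0  0  1  0  1 ]
  [ 0  0  0  1  4 ]
Subtract 2 times R3 from R1.
  [ 1  0  0  0  3 ]
  [ 0  1  0  0  4 ]
  [ 0  0  1  0  1 ]
  [ 0  0  0  1  4 ]
The reduced form has 4 nonzero rows.

rank = 4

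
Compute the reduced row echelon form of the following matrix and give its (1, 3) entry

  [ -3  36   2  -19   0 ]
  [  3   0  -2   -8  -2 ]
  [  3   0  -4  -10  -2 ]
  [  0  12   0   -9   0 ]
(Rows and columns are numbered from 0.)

-3/4

Multiply R1 by -1/3.
  [ 1  -12  -2/3  19/3   0 ]
  [ 3    0    -2    -8  -2 ]
  [ 3    0    -4   -10  -2 ]
  [ 0   12     0    -9   0 ]
Subtract 3 times R1 from R2.
  [ 1  -12  -2/3  19/3   0 ]
  [ 0   36     0   -27  -2 ]
  [ 3    0    -4   -10  -2 ]
  [ 0   12     0    -9   0 ]
Subtract 3 times R1 from R3.
  [ 1  -12  -2/3  19/3   0 ]
  [ 0   36     0   -27  -2 ]
  [ 0   36    -2   -29  -2 ]
  [ 0   12     0    -9   0 ]
Multiply R2 by 1/36.
  [ 1  -12  -2/3  19/3      0 ]
  [ 0    1     0  -3/4  -1/18 ]
  [ 0   36    -2   -29     -2 ]
  [ 0   12     0    -9      0 ]
Subtract 36 times R2 from R3.
  [ 1  -12  -2/3  19/3      0 ]
  [ 0    1     0  -3/4  -1/18 ]
  [ 0    0    -2    -2      0 ]
  [ 0   12     0    -9      0 ]
Subtract 12 times R2 from R4.
  [ 1  -12  -2/3  19/3      0 ]
  [ 0    1     0  -3/4  -1/18 ]
  [ 0    0    -2    -2      0 ]
  [ 0    0     0     0    2/3 ]
Multiply R3 by -1/2.
  [ 1  -12  -2/3  19/3      0 ]
  [ 0    1     0  -3/4  -1/18 ]
  [ 0    0     1     1      0 ]
  [ 0    0     0     0    2/3 ]
Multiply R4 by 3/2.
  [ 1  -12  -2/3  19/3      0 ]
  [ 0    1     0  -3/4  -1/18 ]
  [ 0    0     1     1      0 ]
  [ 0    0     0     0      1 ]
Add 1/18 times R4 to R2.
  [ 1  -12  -2/3  19/3  0 ]
  [ 0    1     0  -3/4  0 ]
  [ 0    0     1     1  0 ]
  [ 0    0     0     0  1 ]
Add 2/3 times R3 to R1.
  [ 1  -12  0     7  0 ]
  [ 0    1  0  -3/4  0 ]
  [ 0    0  1     1  0 ]
  [ 0    0  0     0  1 ]
Add 12 times R2 to R1.
  [ 1  0  0    -2  0 ]
  [ 0  1  0  -3/4  0 ]
  [ 0  0  1     1  0 ]
  [ 0  0  0     0  1 ]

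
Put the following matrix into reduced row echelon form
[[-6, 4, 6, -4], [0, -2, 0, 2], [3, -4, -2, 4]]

Multiply R1 by -1/6.
  [ 1  -2/3  -1  2/3 ]
  [ 0    -2   0    2 ]
  [ 3    -4  -2    4 ]
Subtract 3 times R1 from R3.
  [ 1  -2/3  -1  2/3 ]
  [ 0    -2   0    2 ]
  [ 0    -2   1    2 ]
Multiply R2 by -1/2.
  [ 1  -2/3  -1  2/3 ]
  [ 0     1   0   -1 ]
  [ 0    -2   1    2 ]
Add 2 times R2 to R3.
  [ 1  -2/3  -1  2/3 ]
  [ 0     1   0   -1 ]
  [ 0     0   1    0 ]
Add R3 to R1.
  [ 1  -2/3  0  2/3 ]
  [ 0     1  0   -1 ]
  [ 0     0  1    0 ]
Add 2/3 times R2 to R1.
  [ 1  0  0   0 ]
  [ 0  1  0  -1 ]
  [ 0  0  1   0 ]

[[1, 0, 0, 0], [0, 1, 0, -1], [0, 0, 1, 0]]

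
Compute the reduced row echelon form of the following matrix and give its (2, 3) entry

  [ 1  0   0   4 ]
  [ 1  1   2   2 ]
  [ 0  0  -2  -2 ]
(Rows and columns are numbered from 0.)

1

R2 -> R2 − R1
  [ 1  0   0   4 ]
  [ 0  1   2  -2 ]
  [ 0  0  -2  -2 ]
R3 -> -1/2·R3
  [ 1  0  0   4 ]
  [ 0  1  2  -2 ]
  [ 0  0  1   1 ]
R2 -> R2 − 2·R3
  [ 1  0  0   4 ]
  [ 0  1  0  -4 ]
  [ 0  0  1   1 ]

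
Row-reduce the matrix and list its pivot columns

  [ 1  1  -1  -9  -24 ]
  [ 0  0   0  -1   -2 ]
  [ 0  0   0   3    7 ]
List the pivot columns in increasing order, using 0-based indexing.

R2 → -1·R2
  [ 1  1  -1  -9  -24 ]
  [ 0  0   0   1    2 ]
  [ 0  0   0   3    7 ]
R3 → R3 − 3·R2
  [ 1  1  -1  -9  -24 ]
  [ 0  0   0   1    2 ]
  [ 0  0   0   0    1 ]
R2 → R2 − 2·R3
  [ 1  1  -1  -9  -24 ]
  [ 0  0   0   1    0 ]
  [ 0  0   0   0    1 ]
R1 → R1 + 24·R3
  [ 1  1  -1  -9  0 ]
  [ 0  0   0   1  0 ]
  [ 0  0   0   0  1 ]
R1 → R1 + 9·R2
  [ 1  1  -1  0  0 ]
  [ 0  0   0  1  0 ]
  [ 0  0   0  0  1 ]
Pivot columns are the columns containing a leading 1.

0, 3, 4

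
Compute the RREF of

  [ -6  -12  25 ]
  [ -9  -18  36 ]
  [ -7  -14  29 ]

ρ1 -> -1/6·ρ1
  [  1    2  -25/6 ]
  [ -9  -18     36 ]
  [ -7  -14     29 ]
ρ2 -> ρ2 + 9·ρ1
  [  1    2  -25/6 ]
  [  0    0   -3/2 ]
  [ -7  -14     29 ]
ρ3 -> ρ3 + 7·ρ1
  [ 1  2  -25/6 ]
  [ 0  0   -3/2 ]
  [ 0  0   -1/6 ]
ρ2 -> -2/3·ρ2
  [ 1  2  -25/6 ]
  [ 0  0      1 ]
  [ 0  0   -1/6 ]
ρ3 -> ρ3 + 1/6·ρ2
  [ 1  2  -25/6 ]
  [ 0  0      1 ]
  [ 0  0      0 ]
ρ1 -> ρ1 + 25/6·ρ2
  [ 1  2  0 ]
  [ 0  0  1 ]
  [ 0  0  0 ]

[[1, 2, 0], [0, 0, 1], [0, 0, 0]]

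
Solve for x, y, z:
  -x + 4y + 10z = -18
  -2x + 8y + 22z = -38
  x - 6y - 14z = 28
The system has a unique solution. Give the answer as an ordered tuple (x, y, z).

(-4, -3, -1)

Form the augmented matrix and row-reduce:
  [ -1   4   10  |  -18 ]
  [ -2   8   22  |  -38 ]
  [  1  -6  -14  |   28 ]
R1 → -1·R1
  [  1  -4  -10  |   18 ]
  [ -2   8   22  |  -38 ]
  [  1  -6  -14  |   28 ]
R2 → R2 + 2·R1
  [ 1  -4  -10  |  18 ]
  [ 0   0    2  |  -2 ]
  [ 1  -6  -14  |  28 ]
R3 → R3 − R1
  [ 1  -4  -10  |  18 ]
  [ 0   0    2  |  -2 ]
  [ 0  -2   -4  |  10 ]
R2 ↔ R3
  [ 1  -4  -10  |  18 ]
  [ 0  -2   -4  |  10 ]
  [ 0   0    2  |  -2 ]
R2 → -1/2·R2
  [ 1  -4  -10  |  18 ]
  [ 0   1    2  |  -5 ]
  [ 0   0    2  |  -2 ]
R3 → 1/2·R3
  [ 1  -4  -10  |  18 ]
  [ 0   1    2  |  -5 ]
  [ 0   0    1  |  -1 ]
R2 → R2 − 2·R3
  [ 1  -4  -10  |  18 ]
  [ 0   1    0  |  -3 ]
  [ 0   0    1  |  -1 ]
R1 → R1 + 10·R3
  [ 1  -4  0  |   8 ]
  [ 0   1  0  |  -3 ]
  [ 0   0  1  |  -1 ]
R1 → R1 + 4·R2
  [ 1  0  0  |  -4 ]
  [ 0  1  0  |  -3 ]
  [ 0  0  1  |  -1 ]
Reading off the last column: x = -4, y = -3, z = -1.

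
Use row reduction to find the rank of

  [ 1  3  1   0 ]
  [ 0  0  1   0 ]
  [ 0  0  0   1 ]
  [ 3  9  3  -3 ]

ρ4 := ρ4 − 3·ρ1
  [ 1  3  1   0 ]
  [ 0  0  1   0 ]
  [ 0  0  0   1 ]
  [ 0  0  0  -3 ]
ρ4 := ρ4 + 3·ρ3
  [ 1  3  1  0 ]
  [ 0  0  1  0 ]
  [ 0  0  0  1 ]
  [ 0  0  0  0 ]
ρ1 := ρ1 − ρ2
  [ 1  3  0  0 ]
  [ 0  0  1  0 ]
  [ 0  0  0  1 ]
  [ 0  0  0  0 ]
The reduced form has 3 nonzero rows.

rank = 3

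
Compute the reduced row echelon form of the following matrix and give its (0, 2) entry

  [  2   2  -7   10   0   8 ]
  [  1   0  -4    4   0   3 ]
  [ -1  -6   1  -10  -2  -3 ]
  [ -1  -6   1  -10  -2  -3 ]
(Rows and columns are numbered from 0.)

-4

R1 -> 1/2·R1
  [  1   1  -7/2    5   0   4 ]
  [  1   0    -4    4   0   3 ]
  [ -1  -6     1  -10  -2  -3 ]
  [ -1  -6     1  -10  -2  -3 ]
R2 -> R2 − R1
  [  1   1  -7/2    5   0   4 ]
  [  0  -1  -1/2   -1   0  -1 ]
  [ -1  -6     1  -10  -2  -3 ]
  [ -1  -6     1  -10  -2  -3 ]
R3 -> R3 + R1
  [  1   1  -7/2    5   0   4 ]
  [  0  -1  -1/2   -1   0  -1 ]
  [  0  -5  -5/2   -5  -2   1 ]
  [ -1  -6     1  -10  -2  -3 ]
R4 -> R4 + R1
  [ 1   1  -7/2   5   0   4 ]
  [ 0  -1  -1/2  -1   0  -1 ]
  [ 0  -5  -5/2  -5  -2   1 ]
  [ 0  -5  -5/2  -5  -2   1 ]
R2 -> -1·R2
  [ 1   1  -7/2   5   0  4 ]
  [ 0   1   1/2   1   0  1 ]
  [ 0  -5  -5/2  -5  -2  1 ]
  [ 0  -5  -5/2  -5  -2  1 ]
R3 -> R3 + 5·R2
  [ 1   1  -7/2   5   0  4 ]
  [ 0   1   1/2   1   0  1 ]
  [ 0   0     0   0  -2  6 ]
  [ 0  -5  -5/2  -5  -2  1 ]
R4 -> R4 + 5·R2
  [ 1  1  -7/2  5   0  4 ]
  [ 0  1   1/2  1   0  1 ]
  [ 0  0     0  0  -2  6 ]
  [ 0  0     0  0  -2  6 ]
R3 -> -1/2·R3
  [ 1  1  -7/2  5   0   4 ]
  [ 0  1   1/2  1   0   1 ]
  [ 0  0     0  0   1  -3 ]
  [ 0  0     0  0  -2   6 ]
R4 -> R4 + 2·R3
  [ 1  1  -7/2  5  0   4 ]
  [ 0  1   1/2  1  0   1 ]
  [ 0  0     0  0  1  -3 ]
  [ 0  0     0  0  0   0 ]
R1 -> R1 − R2
  [ 1  0   -4  4  0   3 ]
  [ 0  1  1/2  1  0   1 ]
  [ 0  0    0  0  1  -3 ]
  [ 0  0    0  0  0   0 ]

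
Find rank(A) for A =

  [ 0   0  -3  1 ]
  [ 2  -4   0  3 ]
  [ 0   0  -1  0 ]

R1 <=> R2
  [ 2  -4   0  3 ]
  [ 0   0  -3  1 ]
  [ 0   0  -1  0 ]
R1 := 1/2·R1
  [ 1  -2   0  3/2 ]
  [ 0   0  -3    1 ]
  [ 0   0  -1    0 ]
R2 := -1/3·R2
  [ 1  -2   0   3/2 ]
  [ 0   0   1  -1/3 ]
  [ 0   0  -1     0 ]
R3 := R3 + R2
  [ 1  -2  0   3/2 ]
  [ 0   0  1  -1/3 ]
  [ 0   0  0  -1/3 ]
R3 := -3·R3
  [ 1  -2  0   3/2 ]
  [ 0   0  1  -1/3 ]
  [ 0   0  0     1 ]
R2 := R2 + 1/3·R3
  [ 1  -2  0  3/2 ]
  [ 0   0  1    0 ]
  [ 0   0  0    1 ]
R1 := R1 − 3/2·R3
  [ 1  -2  0  0 ]
  [ 0   0  1  0 ]
  [ 0   0  0  1 ]
The reduced form has 3 nonzero rows.

rank = 3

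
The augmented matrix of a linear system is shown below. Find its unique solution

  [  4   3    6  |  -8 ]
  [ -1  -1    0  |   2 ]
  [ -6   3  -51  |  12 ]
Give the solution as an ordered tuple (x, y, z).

(-2, 0, 0)

R1 → 1/4·R1
  [  1  3/4  3/2  |  -2 ]
  [ -1   -1    0  |   2 ]
  [ -6    3  -51  |  12 ]
R2 → R2 + R1
  [  1   3/4  3/2  |  -2 ]
  [  0  -1/4  3/2  |   0 ]
  [ -6     3  -51  |  12 ]
R3 → R3 + 6·R1
  [ 1   3/4  3/2  |  -2 ]
  [ 0  -1/4  3/2  |   0 ]
  [ 0  15/2  -42  |   0 ]
R2 → -4·R2
  [ 1   3/4  3/2  |  -2 ]
  [ 0     1   -6  |   0 ]
  [ 0  15/2  -42  |   0 ]
R3 → R3 − 15/2·R2
  [ 1  3/4  3/2  |  -2 ]
  [ 0    1   -6  |   0 ]
  [ 0    0    3  |   0 ]
R3 → 1/3·R3
  [ 1  3/4  3/2  |  -2 ]
  [ 0    1   -6  |   0 ]
  [ 0    0    1  |   0 ]
R2 → R2 + 6·R3
  [ 1  3/4  3/2  |  -2 ]
  [ 0    1    0  |   0 ]
  [ 0    0    1  |   0 ]
R1 → R1 − 3/2·R3
  [ 1  3/4  0  |  -2 ]
  [ 0    1  0  |   0 ]
  [ 0    0  1  |   0 ]
R1 → R1 − 3/4·R2
  [ 1  0  0  |  -2 ]
  [ 0  1  0  |   0 ]
  [ 0  0  1  |   0 ]
Reading off the last column: x = -2, y = 0, z = 0.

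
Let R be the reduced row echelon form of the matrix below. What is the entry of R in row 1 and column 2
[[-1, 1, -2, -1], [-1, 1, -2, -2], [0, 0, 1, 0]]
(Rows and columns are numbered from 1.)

R1 → -1·R1
  [  1  -1   2   1 ]
  [ -1   1  -2  -2 ]
  [  0   0   1   0 ]
R2 → R2 + R1
  [ 1  -1  2   1 ]
  [ 0   0  0  -1 ]
  [ 0   0  1   0 ]
R2 ↔ R3
  [ 1  -1  2   1 ]
  [ 0   0  1   0 ]
  [ 0   0  0  -1 ]
R3 → -1·R3
  [ 1  -1  2  1 ]
  [ 0   0  1  0 ]
  [ 0   0  0  1 ]
R1 → R1 − R3
  [ 1  -1  2  0 ]
  [ 0   0  1  0 ]
  [ 0   0  0  1 ]
R1 → R1 − 2·R2
  [ 1  -1  0  0 ]
  [ 0   0  1  0 ]
  [ 0   0  0  1 ]

-1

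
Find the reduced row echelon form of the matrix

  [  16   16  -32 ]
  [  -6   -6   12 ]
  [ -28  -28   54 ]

r1 → 1/16·r1
  [   1    1  -2 ]
  [  -6   -6  12 ]
  [ -28  -28  54 ]
r2 → r2 + 6·r1
  [   1    1  -2 ]
  [   0    0   0 ]
  [ -28  -28  54 ]
r3 → r3 + 28·r1
  [ 1  1  -2 ]
  [ 0  0   0 ]
  [ 0  0  -2 ]
r2 <=> r3
  [ 1  1  -2 ]
  [ 0  0  -2 ]
  [ 0  0   0 ]
r2 → -1/2·r2
  [ 1  1  -2 ]
  [ 0  0   1 ]
  [ 0  0   0 ]
r1 → r1 + 2·r2
  [ 1  1  0 ]
  [ 0  0  1 ]
  [ 0  0  0 ]

[[1, 1, 0], [0, 0, 1], [0, 0, 0]]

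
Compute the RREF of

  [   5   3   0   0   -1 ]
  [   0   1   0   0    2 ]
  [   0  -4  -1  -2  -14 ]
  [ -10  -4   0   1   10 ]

[[1, 0, 0, 0, -7/5], [0, 1, 0, 0, 2], [0, 0, 1, 0, -2], [0, 0, 0, 1, 4]]

r1 -> 1/5·r1
  [   1  3/5   0   0  -1/5 ]
  [   0    1   0   0     2 ]
  [   0   -4  -1  -2   -14 ]
  [ -10   -4   0   1    10 ]
r4 -> r4 + 10·r1
  [ 1  3/5   0   0  -1/5 ]
  [ 0    1   0   0     2 ]
  [ 0   -4  -1  -2   -14 ]
  [ 0    2   0   1     8 ]
r3 -> r3 + 4·r2
  [ 1  3/5   0   0  -1/5 ]
  [ 0    1   0   0     2 ]
  [ 0    0  -1  -2    -6 ]
  [ 0    2   0   1     8 ]
r4 -> r4 − 2·r2
  [ 1  3/5   0   0  -1/5 ]
  [ 0    1   0   0     2 ]
  [ 0    0  -1  -2    -6 ]
  [ 0    0   0   1     4 ]
r3 -> -1·r3
  [ 1  3/5  0  0  -1/5 ]
  [ 0    1  0  0     2 ]
  [ 0    0  1  2     6 ]
  [ 0    0  0  1     4 ]
r3 -> r3 − 2·r4
  [ 1  3/5  0  0  -1/5 ]
  [ 0    1  0  0     2 ]
  [ 0    0  1  0    -2 ]
  [ 0    0  0  1     4 ]
r1 -> r1 − 3/5·r2
  [ 1  0  0  0  -7/5 ]
  [ 0  1  0  0     2 ]
  [ 0  0  1  0    -2 ]
  [ 0  0  0  1     4 ]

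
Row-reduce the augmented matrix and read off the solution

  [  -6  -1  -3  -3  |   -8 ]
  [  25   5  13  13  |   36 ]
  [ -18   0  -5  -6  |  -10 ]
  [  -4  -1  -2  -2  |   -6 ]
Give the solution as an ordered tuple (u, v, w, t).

R1 := -1/6·R1
  [   1  1/6  1/2  1/2  |  4/3 ]
  [  25    5   13   13  |   36 ]
  [ -18    0   -5   -6  |  -10 ]
  [  -4   -1   -2   -2  |   -6 ]
R2 := R2 − 25·R1
  [   1  1/6  1/2  1/2  |  4/3 ]
  [   0  5/6  1/2  1/2  |  8/3 ]
  [ -18    0   -5   -6  |  -10 ]
  [  -4   -1   -2   -2  |   -6 ]
R3 := R3 + 18·R1
  [  1  1/6  1/2  1/2  |  4/3 ]
  [  0  5/6  1/2  1/2  |  8/3 ]
  [  0    3    4    3  |   14 ]
  [ -4   -1   -2   -2  |   -6 ]
R4 := R4 + 4·R1
  [ 1   1/6  1/2  1/2  |   4/3 ]
  [ 0   5/6  1/2  1/2  |   8/3 ]
  [ 0     3    4    3  |    14 ]
  [ 0  -1/3    0    0  |  -2/3 ]
R2 := 6/5·R2
  [ 1   1/6  1/2  1/2  |   4/3 ]
  [ 0     1  3/5  3/5  |  16/5 ]
  [ 0     3    4    3  |    14 ]
  [ 0  -1/3    0    0  |  -2/3 ]
R3 := R3 − 3·R2
  [ 1   1/6   1/2  1/2  |   4/3 ]
  [ 0     1   3/5  3/5  |  16/5 ]
  [ 0     0  11/5  6/5  |  22/5 ]
  [ 0  -1/3     0    0  |  -2/3 ]
R4 := R4 + 1/3·R2
  [ 1  1/6   1/2  1/2  |   4/3 ]
  [ 0    1   3/5  3/5  |  16/5 ]
  [ 0    0  11/5  6/5  |  22/5 ]
  [ 0    0   1/5  1/5  |   2/5 ]
R3 := 5/11·R3
  [ 1  1/6  1/2   1/2  |   4/3 ]
  [ 0    1  3/5   3/5  |  16/5 ]
  [ 0    0    1  6/11  |     2 ]
  [ 0    0  1/5   1/5  |   2/5 ]
R4 := R4 − 1/5·R3
  [ 1  1/6  1/2   1/2  |   4/3 ]
  [ 0    1  3/5   3/5  |  16/5 ]
  [ 0    0    1  6/11  |     2 ]
  [ 0    0    0  1/11  |     0 ]
R4 := 11·R4
  [ 1  1/6  1/2   1/2  |   4/3 ]
  [ 0    1  3/5   3/5  |  16/5 ]
  [ 0    0    1  6/11  |     2 ]
  [ 0    0    0     1  |     0 ]
R3 := R3 − 6/11·R4
  [ 1  1/6  1/2  1/2  |   4/3 ]
  [ 0    1  3/5  3/5  |  16/5 ]
  [ 0    0    1    0  |     2 ]
  [ 0    0    0    1  |     0 ]
R2 := R2 − 3/5·R4
  [ 1  1/6  1/2  1/2  |   4/3 ]
  [ 0    1  3/5    0  |  16/5 ]
  [ 0    0    1    0  |     2 ]
  [ 0    0    0    1  |     0 ]
R1 := R1 − 1/2·R4
  [ 1  1/6  1/2  0  |   4/3 ]
  [ 0    1  3/5  0  |  16/5 ]
  [ 0    0    1  0  |     2 ]
  [ 0    0    0  1  |     0 ]
R2 := R2 − 3/5·R3
  [ 1  1/6  1/2  0  |  4/3 ]
  [ 0    1    0  0  |    2 ]
  [ 0    0    1  0  |    2 ]
  [ 0    0    0  1  |    0 ]
R1 := R1 − 1/2·R3
  [ 1  1/6  0  0  |  1/3 ]
  [ 0    1  0  0  |    2 ]
  [ 0    0  1  0  |    2 ]
  [ 0    0  0  1  |    0 ]
R1 := R1 − 1/6·R2
  [ 1  0  0  0  |  0 ]
  [ 0  1  0  0  |  2 ]
  [ 0  0  1  0  |  2 ]
  [ 0  0  0  1  |  0 ]
Reading off the last column: u = 0, v = 2, w = 2, t = 0.

(0, 2, 2, 0)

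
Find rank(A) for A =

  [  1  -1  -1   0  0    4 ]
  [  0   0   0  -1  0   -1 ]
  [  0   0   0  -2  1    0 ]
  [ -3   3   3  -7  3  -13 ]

rank = 3

R4 -> R4 + 3·R1
  [ 1  -1  -1   0  0   4 ]
  [ 0   0   0  -1  0  -1 ]
  [ 0   0   0  -2  1   0 ]
  [ 0   0   0  -7  3  -1 ]
R2 -> -1·R2
  [ 1  -1  -1   0  0   4 ]
  [ 0   0   0   1  0   1 ]
  [ 0   0   0  -2  1   0 ]
  [ 0   0   0  -7  3  -1 ]
R3 -> R3 + 2·R2
  [ 1  -1  -1   0  0   4 ]
  [ 0   0   0   1  0   1 ]
  [ 0   0   0   0  1   2 ]
  [ 0   0   0  -7  3  -1 ]
R4 -> R4 + 7·R2
  [ 1  -1  -1  0  0  4 ]
  [ 0   0   0  1  0  1 ]
  [ 0   0   0  0  1  2 ]
  [ 0   0   0  0  3  6 ]
R4 -> R4 − 3·R3
  [ 1  -1  -1  0  0  4 ]
  [ 0   0   0  1  0  1 ]
  [ 0   0   0  0  1  2 ]
  [ 0   0   0  0  0  0 ]
The reduced form has 3 nonzero rows.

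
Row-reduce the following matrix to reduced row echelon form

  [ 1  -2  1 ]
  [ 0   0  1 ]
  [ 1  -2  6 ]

R3 := R3 − R1
  [ 1  -2  1 ]
  [ 0   0  1 ]
  [ 0   0  5 ]
R3 := R3 − 5·R2
  [ 1  -2  1 ]
  [ 0   0  1 ]
  [ 0   0  0 ]
R1 := R1 − R2
  [ 1  -2  0 ]
  [ 0   0  1 ]
  [ 0   0  0 ]

[[1, -2, 0], [0, 0, 1], [0, 0, 0]]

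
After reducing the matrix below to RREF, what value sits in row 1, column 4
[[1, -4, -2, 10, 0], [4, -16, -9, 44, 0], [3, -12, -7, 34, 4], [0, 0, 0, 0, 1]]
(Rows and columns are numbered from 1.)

R2 := R2 − 4·R1
  [ 1   -4  -2  10  0 ]
  [ 0    0  -1   4  0 ]
  [ 3  -12  -7  34  4 ]
  [ 0    0   0   0  1 ]
R3 := R3 − 3·R1
  [ 1  -4  -2  10  0 ]
  [ 0   0  -1   4  0 ]
  [ 0   0  -1   4  4 ]
  [ 0   0   0   0  1 ]
R2 := -1·R2
  [ 1  -4  -2  10  0 ]
  [ 0   0   1  -4  0 ]
  [ 0   0  -1   4  4 ]
  [ 0   0   0   0  1 ]
R3 := R3 + R2
  [ 1  -4  -2  10  0 ]
  [ 0   0   1  -4  0 ]
  [ 0   0   0   0  4 ]
  [ 0   0   0   0  1 ]
R3 := 1/4·R3
  [ 1  -4  -2  10  0 ]
  [ 0   0   1  -4  0 ]
  [ 0   0   0   0  1 ]
  [ 0   0   0   0  1 ]
R4 := R4 − R3
  [ 1  -4  -2  10  0 ]
  [ 0   0   1  -4  0 ]
  [ 0   0   0   0  1 ]
  [ 0   0   0   0  0 ]
R1 := R1 + 2·R2
  [ 1  -4  0   2  0 ]
  [ 0   0  1  -4  0 ]
  [ 0   0  0   0  1 ]
  [ 0   0  0   0  0 ]

2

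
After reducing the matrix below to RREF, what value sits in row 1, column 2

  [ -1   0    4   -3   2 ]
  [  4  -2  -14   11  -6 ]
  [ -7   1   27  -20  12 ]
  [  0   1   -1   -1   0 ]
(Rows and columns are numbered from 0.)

-1

ρ1 -> -1·ρ1
ρ2 -> ρ2 − 4·ρ1
ρ3 -> ρ3 + 7·ρ1
ρ2 -> -1/2·ρ2
ρ3 -> ρ3 − ρ2
ρ4 -> ρ4 − ρ2
ρ3 -> 2·ρ3
ρ4 -> ρ4 + 3/2·ρ3
ρ4 -> -1/2·ρ4
ρ3 -> ρ3 + 2·ρ4
ρ2 -> ρ2 + ρ4
ρ1 -> ρ1 + 2·ρ4
ρ2 -> ρ2 − 1/2·ρ3
ρ1 -> ρ1 − 3·ρ3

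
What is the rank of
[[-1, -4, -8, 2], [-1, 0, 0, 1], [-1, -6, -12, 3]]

R1 := -1·R1
  [  1   4    8  -2 ]
  [ -1   0    0   1 ]
  [ -1  -6  -12   3 ]
R2 := R2 + R1
  [  1   4    8  -2 ]
  [  0   4    8  -1 ]
  [ -1  -6  -12   3 ]
R3 := R3 + R1
  [ 1   4   8  -2 ]
  [ 0   4   8  -1 ]
  [ 0  -2  -4   1 ]
R2 := 1/4·R2
  [ 1   4   8    -2 ]
  [ 0   1   2  -1/4 ]
  [ 0  -2  -4     1 ]
R3 := R3 + 2·R2
  [ 1  4  8    -2 ]
  [ 0  1  2  -1/4 ]
  [ 0  0  0   1/2 ]
R3 := 2·R3
  [ 1  4  8    -2 ]
  [ 0  1  2  -1/4 ]
  [ 0  0  0     1 ]
R2 := R2 + 1/4·R3
  [ 1  4  8  -2 ]
  [ 0  1  2   0 ]
  [ 0  0  0   1 ]
R1 := R1 + 2·R3
  [ 1  4  8  0 ]
  [ 0  1  2  0 ]
  [ 0  0  0  1 ]
R1 := R1 − 4·R2
  [ 1  0  0  0 ]
  [ 0  1  2  0 ]
  [ 0  0  0  1 ]
The reduced form has 3 nonzero rows.

rank = 3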